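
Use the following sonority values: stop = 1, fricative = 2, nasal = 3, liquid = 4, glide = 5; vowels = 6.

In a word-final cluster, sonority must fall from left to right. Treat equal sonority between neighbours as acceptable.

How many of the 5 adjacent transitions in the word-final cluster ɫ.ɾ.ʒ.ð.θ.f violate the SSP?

0

/ɫ/ is a liquid (sonority 4).
/ɾ/ is a liquid (sonority 4).
/ʒ/ is a fricative (sonority 2).
/ð/ is a fricative (sonority 2).
/θ/ is a fricative (sonority 2).
/f/ is a fricative (sonority 2).
/ɫ/→/ɾ/: 4→4 (plateau, allowed) — ok.
/ɾ/→/ʒ/: 4→2 (falls) — ok.
/ʒ/→/ð/: 2→2 (plateau, allowed) — ok.
/ð/→/θ/: 2→2 (plateau, allowed) — ok.
/θ/→/f/: 2→2 (plateau, allowed) — ok.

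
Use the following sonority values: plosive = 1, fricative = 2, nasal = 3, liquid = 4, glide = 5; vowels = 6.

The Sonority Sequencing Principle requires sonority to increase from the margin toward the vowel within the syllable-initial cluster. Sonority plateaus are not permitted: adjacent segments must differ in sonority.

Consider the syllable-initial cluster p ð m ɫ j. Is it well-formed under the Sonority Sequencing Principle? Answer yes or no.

/p/: plosive = 1.
/ð/: fricative = 2.
/m/: nasal = 3.
/ɫ/: liquid = 4.
/j/: glide = 5.
The profile 1-2-3-4-5 strictly rises, so the syllable-initial cluster satisfies the SSP.

yes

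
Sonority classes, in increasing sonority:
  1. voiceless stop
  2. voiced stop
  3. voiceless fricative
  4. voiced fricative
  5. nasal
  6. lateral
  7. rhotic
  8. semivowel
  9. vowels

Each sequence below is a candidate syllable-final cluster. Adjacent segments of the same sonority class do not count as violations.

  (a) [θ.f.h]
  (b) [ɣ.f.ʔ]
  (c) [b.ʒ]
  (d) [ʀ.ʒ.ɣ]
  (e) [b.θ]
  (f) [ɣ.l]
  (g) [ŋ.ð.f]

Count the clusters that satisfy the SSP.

4

(a) 3-3-3 → obeys
(b) 4-3-1 → obeys
(c) 2-4 → violates
(d) 7-4-4 → obeys
(e) 2-3 → violates
(f) 4-6 → violates
(g) 5-4-3 → obeys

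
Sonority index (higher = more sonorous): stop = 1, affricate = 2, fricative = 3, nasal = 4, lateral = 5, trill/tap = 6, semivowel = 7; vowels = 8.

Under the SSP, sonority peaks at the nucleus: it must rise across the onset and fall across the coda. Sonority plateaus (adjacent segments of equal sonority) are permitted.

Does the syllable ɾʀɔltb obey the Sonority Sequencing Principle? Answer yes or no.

Onset: /ɾ/ is a trill/tap (sonority 6), /ʀ/ is a trill/tap (sonority 6); then the nucleus /ɔ/ (sonority 8).
Onset profile 6-6-8 — rises to the nucleus.
Coda: /l/ is a lateral (sonority 5), /t/ is a stop (sonority 1), /b/ is a stop (sonority 1).
Coda profile 8-5-1-1 — falls from the nucleus.

yes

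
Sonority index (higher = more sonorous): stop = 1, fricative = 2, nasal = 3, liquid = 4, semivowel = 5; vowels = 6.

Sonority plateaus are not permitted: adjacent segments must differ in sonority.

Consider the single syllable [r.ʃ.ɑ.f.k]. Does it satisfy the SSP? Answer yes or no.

Onset: /r/ is a liquid (sonority 4), /ʃ/ is a fricative (sonority 2); then the nucleus /ɑ/ (sonority 6).
Onset profile 4-2-6 — does not strictly rise throughout.
Coda: /f/ is a fricative (sonority 2), /k/ is a stop (sonority 1).
Coda profile 6-2-1 — falls from the nucleus.

no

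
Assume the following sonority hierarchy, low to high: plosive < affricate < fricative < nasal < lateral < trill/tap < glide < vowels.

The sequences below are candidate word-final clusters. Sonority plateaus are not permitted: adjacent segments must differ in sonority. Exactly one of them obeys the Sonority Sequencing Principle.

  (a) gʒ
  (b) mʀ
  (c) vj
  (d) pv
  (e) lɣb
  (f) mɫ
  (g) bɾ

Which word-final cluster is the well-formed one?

e

(a) sonority 1-3: ill-formed.
(b) sonority 4-6: ill-formed.
(c) sonority 3-7: ill-formed.
(d) sonority 1-3: ill-formed.
(e) sonority 5-3-1: well-formed.
(f) sonority 4-5: ill-formed.
(g) sonority 1-6: ill-formed.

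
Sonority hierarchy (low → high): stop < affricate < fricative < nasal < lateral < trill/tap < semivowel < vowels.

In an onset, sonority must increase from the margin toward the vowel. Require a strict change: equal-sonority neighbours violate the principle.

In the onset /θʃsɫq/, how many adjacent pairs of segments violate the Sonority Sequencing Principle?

/θ/ is a fricative (sonority 3).
/ʃ/ is a fricative (sonority 3).
/s/ is a fricative (sonority 3).
/ɫ/ is a lateral (sonority 5).
/q/ is a stop (sonority 1).
/θ/→/ʃ/: 3→3 (plateau) — violation.
/ʃ/→/s/: 3→3 (plateau) — violation.
/s/→/ɫ/: 3→5 (rises) — ok.
/ɫ/→/q/: 5→1 (does not rise) — violation.

3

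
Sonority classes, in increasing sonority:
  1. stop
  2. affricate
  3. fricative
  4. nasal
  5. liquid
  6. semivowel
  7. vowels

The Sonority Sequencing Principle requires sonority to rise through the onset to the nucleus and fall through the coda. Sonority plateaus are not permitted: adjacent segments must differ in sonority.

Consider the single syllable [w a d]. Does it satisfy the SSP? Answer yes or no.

Onset: /w/ is a semivowel (sonority 6); then the nucleus /a/ (sonority 7).
Onset profile 6-7 — rises to the nucleus.
Coda: /d/ is a stop (sonority 1).
Coda profile 7-1 — falls from the nucleus.

yes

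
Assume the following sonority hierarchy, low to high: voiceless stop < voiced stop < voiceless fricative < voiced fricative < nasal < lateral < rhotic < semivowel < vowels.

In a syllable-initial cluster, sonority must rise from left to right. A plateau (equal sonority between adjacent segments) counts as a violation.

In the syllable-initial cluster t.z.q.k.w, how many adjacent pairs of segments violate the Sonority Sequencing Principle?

/t/ is a voiceless stop (sonority 1).
/z/ is a voiced fricative (sonority 4).
/q/ is a voiceless stop (sonority 1).
/k/ is a voiceless stop (sonority 1).
/w/ is a semivowel (sonority 8).
/t/→/z/: 1→4 (rises) — ok.
/z/→/q/: 4→1 (does not rise) — violation.
/q/→/k/: 1→1 (plateau) — violation.
/k/→/w/: 1→8 (rises) — ok.

2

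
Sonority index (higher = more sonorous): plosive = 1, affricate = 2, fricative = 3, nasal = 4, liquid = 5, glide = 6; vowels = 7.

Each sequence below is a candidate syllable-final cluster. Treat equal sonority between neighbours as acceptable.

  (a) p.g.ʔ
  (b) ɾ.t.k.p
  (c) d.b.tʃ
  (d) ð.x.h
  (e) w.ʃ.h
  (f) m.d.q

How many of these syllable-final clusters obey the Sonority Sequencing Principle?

5

(a) sonority 1-1-1: well-formed.
(b) sonority 5-1-1-1: well-formed.
(c) sonority 1-1-2: ill-formed.
(d) sonority 3-3-3: well-formed.
(e) sonority 6-3-3: well-formed.
(f) sonority 4-1-1: well-formed.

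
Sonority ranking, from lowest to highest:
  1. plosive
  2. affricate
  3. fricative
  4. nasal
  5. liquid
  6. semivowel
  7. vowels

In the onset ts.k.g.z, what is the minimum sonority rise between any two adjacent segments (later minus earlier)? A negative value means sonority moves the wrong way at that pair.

/ts/ — affricate, sonority 2.
/k/ — plosive, sonority 1.
/g/ — plosive, sonority 1.
/z/ — fricative, sonority 3.
/ts/→/k/: change -1.
/k/→/g/: change +0.
/g/→/z/: change +2.
Minimum = -1.

-1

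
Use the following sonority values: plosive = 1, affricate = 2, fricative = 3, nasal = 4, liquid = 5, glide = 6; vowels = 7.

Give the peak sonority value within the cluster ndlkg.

5

/n/ — nasal, sonority 4.
/d/ — plosive, sonority 1.
/l/ — liquid, sonority 5.
/k/ — plosive, sonority 1.
/g/ — plosive, sonority 1.
The maximum is 5.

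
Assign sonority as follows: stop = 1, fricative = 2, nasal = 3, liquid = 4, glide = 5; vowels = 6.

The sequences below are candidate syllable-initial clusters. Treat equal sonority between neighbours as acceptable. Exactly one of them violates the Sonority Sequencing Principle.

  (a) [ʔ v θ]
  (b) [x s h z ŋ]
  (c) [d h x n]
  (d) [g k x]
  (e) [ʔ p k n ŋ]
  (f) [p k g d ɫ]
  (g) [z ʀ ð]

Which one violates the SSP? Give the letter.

(a) 1-2-2 → obeys
(b) 2-2-2-2-3 → obeys
(c) 1-2-2-3 → obeys
(d) 1-1-2 → obeys
(e) 1-1-1-3-3 → obeys
(f) 1-1-1-1-4 → obeys
(g) 2-4-2 → violates

g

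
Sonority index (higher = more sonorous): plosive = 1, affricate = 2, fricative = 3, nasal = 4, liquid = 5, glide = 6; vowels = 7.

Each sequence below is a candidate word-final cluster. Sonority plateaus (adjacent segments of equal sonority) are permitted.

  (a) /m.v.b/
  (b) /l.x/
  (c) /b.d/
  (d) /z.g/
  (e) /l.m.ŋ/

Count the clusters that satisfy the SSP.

(a) sonority 4-3-1: well-formed.
(b) sonority 5-3: well-formed.
(c) sonority 1-1: well-formed.
(d) sonority 3-1: well-formed.
(e) sonority 5-4-4: well-formed.

5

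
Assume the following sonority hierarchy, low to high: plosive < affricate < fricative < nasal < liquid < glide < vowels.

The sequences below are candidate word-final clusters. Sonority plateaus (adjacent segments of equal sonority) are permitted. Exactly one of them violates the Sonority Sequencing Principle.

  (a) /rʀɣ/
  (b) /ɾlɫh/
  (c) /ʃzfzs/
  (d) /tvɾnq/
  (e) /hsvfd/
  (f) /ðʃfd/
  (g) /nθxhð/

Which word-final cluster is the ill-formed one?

d

(a) 5-5-3 → obeys
(b) 5-5-5-3 → obeys
(c) 3-3-3-3-3 → obeys
(d) 1-3-5-4-1 → violates
(e) 3-3-3-3-1 → obeys
(f) 3-3-3-1 → obeys
(g) 4-3-3-3-3 → obeys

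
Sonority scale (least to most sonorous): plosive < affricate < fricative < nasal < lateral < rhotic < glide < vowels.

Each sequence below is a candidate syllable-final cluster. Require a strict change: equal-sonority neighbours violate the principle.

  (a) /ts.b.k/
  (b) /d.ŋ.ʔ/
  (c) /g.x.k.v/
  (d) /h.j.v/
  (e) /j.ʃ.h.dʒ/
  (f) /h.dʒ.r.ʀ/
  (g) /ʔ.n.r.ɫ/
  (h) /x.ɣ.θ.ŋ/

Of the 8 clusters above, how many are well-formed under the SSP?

(a) /ts.b.k/: profile 2-1-1 — violates.
(b) /d.ŋ.ʔ/: profile 1-4-1 — violates.
(c) /g.x.k.v/: profile 1-3-1-3 — violates.
(d) /h.j.v/: profile 3-7-3 — violates.
(e) /j.ʃ.h.dʒ/: profile 7-3-3-2 — violates.
(f) /h.dʒ.r.ʀ/: profile 3-2-6-6 — violates.
(g) /ʔ.n.r.ɫ/: profile 1-4-6-5 — violates.
(h) /x.ɣ.θ.ŋ/: profile 3-3-3-4 — violates.

0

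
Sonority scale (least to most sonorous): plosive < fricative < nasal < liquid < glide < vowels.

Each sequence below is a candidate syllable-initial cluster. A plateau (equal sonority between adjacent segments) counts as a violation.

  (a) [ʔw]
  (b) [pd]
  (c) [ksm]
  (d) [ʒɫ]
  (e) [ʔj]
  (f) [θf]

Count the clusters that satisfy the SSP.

(a) 1-5 → obeys
(b) 1-1 → violates
(c) 1-2-3 → obeys
(d) 2-4 → obeys
(e) 1-5 → obeys
(f) 2-2 → violates

4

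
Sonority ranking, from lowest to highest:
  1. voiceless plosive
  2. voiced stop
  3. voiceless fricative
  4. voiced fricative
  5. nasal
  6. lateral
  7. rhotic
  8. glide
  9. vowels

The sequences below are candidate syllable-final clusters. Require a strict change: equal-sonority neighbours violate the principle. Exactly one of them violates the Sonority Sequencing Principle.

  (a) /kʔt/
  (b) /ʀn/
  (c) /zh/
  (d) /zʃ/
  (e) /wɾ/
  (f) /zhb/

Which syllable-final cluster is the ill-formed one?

(a) sonority 1-1-1: ill-formed.
(b) sonority 7-5: well-formed.
(c) sonority 4-3: well-formed.
(d) sonority 4-3: well-formed.
(e) sonority 8-7: well-formed.
(f) sonority 4-3-2: well-formed.

a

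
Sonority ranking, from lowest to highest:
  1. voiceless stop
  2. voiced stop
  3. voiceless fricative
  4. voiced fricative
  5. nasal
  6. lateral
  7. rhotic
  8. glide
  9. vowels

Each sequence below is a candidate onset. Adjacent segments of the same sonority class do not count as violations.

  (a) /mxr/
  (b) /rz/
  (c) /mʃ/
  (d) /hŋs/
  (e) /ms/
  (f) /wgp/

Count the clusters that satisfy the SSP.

0

(a) /mxr/: profile 5-3-7 — violates.
(b) /rz/: profile 7-4 — violates.
(c) /mʃ/: profile 5-3 — violates.
(d) /hŋs/: profile 3-5-3 — violates.
(e) /ms/: profile 5-3 — violates.
(f) /wgp/: profile 8-2-1 — violates.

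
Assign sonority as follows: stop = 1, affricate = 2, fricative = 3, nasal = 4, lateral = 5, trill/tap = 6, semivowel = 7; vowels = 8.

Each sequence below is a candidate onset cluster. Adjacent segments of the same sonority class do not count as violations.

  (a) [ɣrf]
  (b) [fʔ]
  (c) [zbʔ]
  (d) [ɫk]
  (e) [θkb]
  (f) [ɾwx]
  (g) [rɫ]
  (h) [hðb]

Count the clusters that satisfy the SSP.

(a) sonority 3-6-3: ill-formed.
(b) sonority 3-1: ill-formed.
(c) sonority 3-1-1: ill-formed.
(d) sonority 5-1: ill-formed.
(e) sonority 3-1-1: ill-formed.
(f) sonority 6-7-3: ill-formed.
(g) sonority 6-5: ill-formed.
(h) sonority 3-3-1: ill-formed.

0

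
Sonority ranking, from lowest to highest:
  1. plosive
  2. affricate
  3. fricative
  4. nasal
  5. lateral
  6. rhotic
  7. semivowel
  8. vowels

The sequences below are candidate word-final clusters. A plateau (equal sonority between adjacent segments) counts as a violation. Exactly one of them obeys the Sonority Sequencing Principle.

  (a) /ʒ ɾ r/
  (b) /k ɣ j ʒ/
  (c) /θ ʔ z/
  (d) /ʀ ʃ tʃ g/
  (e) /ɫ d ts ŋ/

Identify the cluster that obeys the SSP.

(a) 3-6-6 → violates
(b) 1-3-7-3 → violates
(c) 3-1-3 → violates
(d) 6-3-2-1 → obeys
(e) 5-1-2-4 → violates

d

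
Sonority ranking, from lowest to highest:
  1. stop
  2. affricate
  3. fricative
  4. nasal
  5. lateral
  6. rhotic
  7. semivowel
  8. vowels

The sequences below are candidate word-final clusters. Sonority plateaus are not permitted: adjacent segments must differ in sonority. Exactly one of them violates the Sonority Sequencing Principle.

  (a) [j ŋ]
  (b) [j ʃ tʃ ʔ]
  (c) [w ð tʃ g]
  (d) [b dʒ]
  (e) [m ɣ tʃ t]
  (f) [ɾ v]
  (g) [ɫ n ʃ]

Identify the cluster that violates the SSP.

d

(a) sonority 7-4: well-formed.
(b) sonority 7-3-2-1: well-formed.
(c) sonority 7-3-2-1: well-formed.
(d) sonority 1-2: ill-formed.
(e) sonority 4-3-2-1: well-formed.
(f) sonority 6-3: well-formed.
(g) sonority 5-4-3: well-formed.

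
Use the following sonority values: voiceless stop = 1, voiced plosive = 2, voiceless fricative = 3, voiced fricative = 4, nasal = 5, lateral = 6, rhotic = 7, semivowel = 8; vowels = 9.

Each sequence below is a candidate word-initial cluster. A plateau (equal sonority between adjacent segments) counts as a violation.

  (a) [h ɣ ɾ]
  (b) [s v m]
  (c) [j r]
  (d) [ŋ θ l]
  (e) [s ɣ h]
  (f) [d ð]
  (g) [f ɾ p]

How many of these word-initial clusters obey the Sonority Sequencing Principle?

3

(a) 3-4-7 → obeys
(b) 3-4-5 → obeys
(c) 8-7 → violates
(d) 5-3-6 → violates
(e) 3-4-3 → violates
(f) 2-4 → obeys
(g) 3-7-1 → violates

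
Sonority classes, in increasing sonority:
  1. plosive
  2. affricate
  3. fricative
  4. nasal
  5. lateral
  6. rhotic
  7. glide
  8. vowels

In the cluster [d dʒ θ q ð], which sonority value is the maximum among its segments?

3

/d/ — plosive, sonority 1.
/dʒ/ — affricate, sonority 2.
/θ/ — fricative, sonority 3.
/q/ — plosive, sonority 1.
/ð/ — fricative, sonority 3.
The maximum is 3.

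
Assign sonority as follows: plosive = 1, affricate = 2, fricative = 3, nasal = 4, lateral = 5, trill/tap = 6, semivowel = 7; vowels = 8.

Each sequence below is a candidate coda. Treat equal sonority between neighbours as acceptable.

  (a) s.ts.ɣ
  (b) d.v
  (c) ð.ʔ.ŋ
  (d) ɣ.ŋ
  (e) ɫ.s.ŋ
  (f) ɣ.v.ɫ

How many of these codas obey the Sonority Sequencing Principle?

(a) sonority 3-2-3: ill-formed.
(b) sonority 1-3: ill-formed.
(c) sonority 3-1-4: ill-formed.
(d) sonority 3-4: ill-formed.
(e) sonority 5-3-4: ill-formed.
(f) sonority 3-3-5: ill-formed.

0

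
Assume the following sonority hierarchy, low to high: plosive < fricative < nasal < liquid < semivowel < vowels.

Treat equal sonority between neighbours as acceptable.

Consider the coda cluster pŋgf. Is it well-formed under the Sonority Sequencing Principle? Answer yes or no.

/p/ — plosive, sonority 1.
/ŋ/ — nasal, sonority 3.
/g/ — plosive, sonority 1.
/f/ — fricative, sonority 2.
The profile is 1-3-1-2. Between /p/ (1) and /ŋ/ (3) sonority does not fall, so the cluster violates the SSP.

no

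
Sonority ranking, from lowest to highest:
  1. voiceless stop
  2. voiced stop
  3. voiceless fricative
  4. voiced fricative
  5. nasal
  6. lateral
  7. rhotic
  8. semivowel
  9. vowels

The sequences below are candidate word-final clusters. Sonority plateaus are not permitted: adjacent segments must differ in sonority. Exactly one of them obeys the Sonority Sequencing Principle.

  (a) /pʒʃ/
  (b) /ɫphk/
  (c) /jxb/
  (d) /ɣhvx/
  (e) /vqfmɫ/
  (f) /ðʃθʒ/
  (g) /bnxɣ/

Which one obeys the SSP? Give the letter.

(a) 1-4-3 → violates
(b) 6-1-3-1 → violates
(c) 8-3-2 → obeys
(d) 4-3-4-3 → violates
(e) 4-1-3-5-6 → violates
(f) 4-3-3-4 → violates
(g) 2-5-3-4 → violates

c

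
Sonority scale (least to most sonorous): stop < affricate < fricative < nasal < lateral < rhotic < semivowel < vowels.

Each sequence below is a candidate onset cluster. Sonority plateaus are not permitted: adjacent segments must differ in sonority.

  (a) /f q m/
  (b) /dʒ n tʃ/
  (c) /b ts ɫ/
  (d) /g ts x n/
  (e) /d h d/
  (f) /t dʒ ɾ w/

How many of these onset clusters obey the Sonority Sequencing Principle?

3

(a) 3-1-4 → violates
(b) 2-4-2 → violates
(c) 1-2-5 → obeys
(d) 1-2-3-4 → obeys
(e) 1-3-1 → violates
(f) 1-2-6-7 → obeys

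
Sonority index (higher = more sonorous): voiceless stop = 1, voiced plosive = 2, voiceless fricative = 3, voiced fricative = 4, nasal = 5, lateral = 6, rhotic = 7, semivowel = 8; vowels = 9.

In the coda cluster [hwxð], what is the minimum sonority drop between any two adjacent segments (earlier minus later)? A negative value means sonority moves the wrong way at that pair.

/h/ is a voiceless fricative (sonority 3).
/w/ is a semivowel (sonority 8).
/x/ is a voiceless fricative (sonority 3).
/ð/ is a voiced fricative (sonority 4).
/h/→/w/: change -5.
/w/→/x/: change +5.
/x/→/ð/: change -1.
Minimum = -5.

-5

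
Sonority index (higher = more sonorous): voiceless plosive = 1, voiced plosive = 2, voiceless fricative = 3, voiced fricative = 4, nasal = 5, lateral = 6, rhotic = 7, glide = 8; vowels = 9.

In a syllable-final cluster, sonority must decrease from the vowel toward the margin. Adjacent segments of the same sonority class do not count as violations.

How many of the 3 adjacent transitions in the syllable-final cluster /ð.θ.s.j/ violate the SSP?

/ð/: voiced fricative = 4.
/θ/: voiceless fricative = 3.
/s/: voiceless fricative = 3.
/j/: glide = 8.
/ð/→/θ/: 4→3 (falls) — ok.
/θ/→/s/: 3→3 (plateau, allowed) — ok.
/s/→/j/: 3→8 (does not fall) — violation.

1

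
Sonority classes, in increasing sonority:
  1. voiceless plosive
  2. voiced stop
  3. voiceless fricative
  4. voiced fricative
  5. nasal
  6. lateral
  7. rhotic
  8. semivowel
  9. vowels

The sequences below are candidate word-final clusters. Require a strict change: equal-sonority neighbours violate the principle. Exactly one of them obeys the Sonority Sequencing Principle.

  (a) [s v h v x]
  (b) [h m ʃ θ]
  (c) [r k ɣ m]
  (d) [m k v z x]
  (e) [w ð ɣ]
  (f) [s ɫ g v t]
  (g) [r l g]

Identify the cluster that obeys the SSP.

g

(a) 3-4-3-4-3 → violates
(b) 3-5-3-3 → violates
(c) 7-1-4-5 → violates
(d) 5-1-4-4-3 → violates
(e) 8-4-4 → violates
(f) 3-6-2-4-1 → violates
(g) 7-6-2 → obeys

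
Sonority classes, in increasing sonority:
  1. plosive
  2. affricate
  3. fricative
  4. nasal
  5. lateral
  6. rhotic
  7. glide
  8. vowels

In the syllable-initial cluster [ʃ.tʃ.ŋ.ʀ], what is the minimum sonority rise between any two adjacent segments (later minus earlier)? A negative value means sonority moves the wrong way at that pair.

/ʃ/ — fricative, sonority 3.
/tʃ/ — affricate, sonority 2.
/ŋ/ — nasal, sonority 4.
/ʀ/ — rhotic, sonority 6.
/ʃ/→/tʃ/: change -1.
/tʃ/→/ŋ/: change +2.
/ŋ/→/ʀ/: change +2.
Minimum = -1.

-1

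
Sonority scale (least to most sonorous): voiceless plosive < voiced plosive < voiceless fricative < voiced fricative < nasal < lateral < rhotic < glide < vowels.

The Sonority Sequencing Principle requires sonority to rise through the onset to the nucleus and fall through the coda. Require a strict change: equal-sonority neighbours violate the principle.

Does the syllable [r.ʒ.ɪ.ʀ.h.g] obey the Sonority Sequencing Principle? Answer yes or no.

no

Onset: /r/ is a rhotic (sonority 7), /ʒ/ is a voiced fricative (sonority 4); then the nucleus /ɪ/ (sonority 9).
Onset profile 7-4-9 — does not strictly rise throughout.
Coda: /ʀ/ is a rhotic (sonority 7), /h/ is a voiceless fricative (sonority 3), /g/ is a voiced plosive (sonority 2).
Coda profile 9-7-3-2 — falls from the nucleus.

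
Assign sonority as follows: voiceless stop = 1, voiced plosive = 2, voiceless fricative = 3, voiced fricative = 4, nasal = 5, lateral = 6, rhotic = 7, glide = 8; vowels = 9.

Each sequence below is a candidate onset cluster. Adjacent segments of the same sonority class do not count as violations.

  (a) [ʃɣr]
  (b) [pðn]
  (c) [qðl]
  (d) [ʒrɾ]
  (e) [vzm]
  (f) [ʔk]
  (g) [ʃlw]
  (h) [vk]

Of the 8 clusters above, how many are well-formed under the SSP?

(a) 3-4-7 → obeys
(b) 1-4-5 → obeys
(c) 1-4-6 → obeys
(d) 4-7-7 → obeys
(e) 4-4-5 → obeys
(f) 1-1 → obeys
(g) 3-6-8 → obeys
(h) 4-1 → violates

7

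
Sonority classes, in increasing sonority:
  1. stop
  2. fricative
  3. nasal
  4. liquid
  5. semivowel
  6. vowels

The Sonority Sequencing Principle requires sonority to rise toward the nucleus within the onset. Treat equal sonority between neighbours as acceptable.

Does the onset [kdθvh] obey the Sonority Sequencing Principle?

/k/ is a stop (sonority 1).
/d/ is a stop (sonority 1).
/θ/ is a fricative (sonority 2).
/v/ is a fricative (sonority 2).
/h/ is a fricative (sonority 2).
The profile 1-1-2-2-2 is non-decreasing (plateaus allowed), so the onset satisfies the SSP.

yes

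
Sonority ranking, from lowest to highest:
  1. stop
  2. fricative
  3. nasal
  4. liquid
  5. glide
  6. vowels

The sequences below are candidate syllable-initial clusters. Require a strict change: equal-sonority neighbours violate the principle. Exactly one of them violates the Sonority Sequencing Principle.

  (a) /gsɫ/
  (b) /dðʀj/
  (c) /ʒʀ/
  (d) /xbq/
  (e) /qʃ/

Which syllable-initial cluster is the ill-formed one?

(a) /gsɫ/: profile 1-2-4 — obeys.
(b) /dðʀj/: profile 1-2-4-5 — obeys.
(c) /ʒʀ/: profile 2-4 — obeys.
(d) /xbq/: profile 2-1-1 — violates.
(e) /qʃ/: profile 1-2 — obeys.

d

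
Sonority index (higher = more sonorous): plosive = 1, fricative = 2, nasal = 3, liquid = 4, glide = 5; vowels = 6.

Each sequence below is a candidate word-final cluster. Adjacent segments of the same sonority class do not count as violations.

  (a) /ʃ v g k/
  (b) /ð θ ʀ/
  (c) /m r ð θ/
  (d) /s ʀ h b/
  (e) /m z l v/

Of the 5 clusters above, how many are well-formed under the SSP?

(a) 2-2-1-1 → obeys
(b) 2-2-4 → violates
(c) 3-4-2-2 → violates
(d) 2-4-2-1 → violates
(e) 3-2-4-2 → violates

1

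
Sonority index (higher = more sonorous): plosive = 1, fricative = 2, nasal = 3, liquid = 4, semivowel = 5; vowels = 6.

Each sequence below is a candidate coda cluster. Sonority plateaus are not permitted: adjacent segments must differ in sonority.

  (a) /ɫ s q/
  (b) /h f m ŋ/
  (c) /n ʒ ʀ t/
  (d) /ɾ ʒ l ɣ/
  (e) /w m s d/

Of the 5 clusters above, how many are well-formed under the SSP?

(a) sonority 4-2-1: well-formed.
(b) sonority 2-2-3-3: ill-formed.
(c) sonority 3-2-4-1: ill-formed.
(d) sonority 4-2-4-2: ill-formed.
(e) sonority 5-3-2-1: well-formed.

2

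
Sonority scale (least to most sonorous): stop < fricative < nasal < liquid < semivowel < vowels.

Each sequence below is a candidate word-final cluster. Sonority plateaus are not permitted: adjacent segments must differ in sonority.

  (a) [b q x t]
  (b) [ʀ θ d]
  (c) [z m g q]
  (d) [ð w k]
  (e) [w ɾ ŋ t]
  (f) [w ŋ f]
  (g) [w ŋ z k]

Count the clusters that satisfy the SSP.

(a) 1-1-2-1 → violates
(b) 4-2-1 → obeys
(c) 2-3-1-1 → violates
(d) 2-5-1 → violates
(e) 5-4-3-1 → obeys
(f) 5-3-2 → obeys
(g) 5-3-2-1 → obeys

4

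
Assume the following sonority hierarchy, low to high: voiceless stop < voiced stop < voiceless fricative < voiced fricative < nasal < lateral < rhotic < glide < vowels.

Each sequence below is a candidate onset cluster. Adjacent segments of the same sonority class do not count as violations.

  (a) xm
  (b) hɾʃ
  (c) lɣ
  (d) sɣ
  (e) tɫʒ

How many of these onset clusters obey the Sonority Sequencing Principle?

2

(a) 3-5 → obeys
(b) 3-7-3 → violates
(c) 6-4 → violates
(d) 3-4 → obeys
(e) 1-6-4 → violates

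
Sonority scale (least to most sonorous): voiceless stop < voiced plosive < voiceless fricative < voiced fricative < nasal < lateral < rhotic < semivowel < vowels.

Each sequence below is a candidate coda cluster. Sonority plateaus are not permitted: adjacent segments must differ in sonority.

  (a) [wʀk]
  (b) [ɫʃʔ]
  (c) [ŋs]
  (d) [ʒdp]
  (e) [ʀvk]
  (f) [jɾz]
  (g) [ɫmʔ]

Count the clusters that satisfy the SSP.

(a) sonority 8-7-1: well-formed.
(b) sonority 6-3-1: well-formed.
(c) sonority 5-3: well-formed.
(d) sonority 4-2-1: well-formed.
(e) sonority 7-4-1: well-formed.
(f) sonority 8-7-4: well-formed.
(g) sonority 6-5-1: well-formed.

7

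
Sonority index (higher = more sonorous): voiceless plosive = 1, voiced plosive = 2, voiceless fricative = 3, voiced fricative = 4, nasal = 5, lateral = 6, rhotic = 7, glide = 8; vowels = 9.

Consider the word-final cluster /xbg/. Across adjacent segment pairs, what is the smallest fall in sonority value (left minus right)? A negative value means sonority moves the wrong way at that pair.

0

/x/ is a voiceless fricative (sonority 3).
/b/ is a voiced plosive (sonority 2).
/g/ is a voiced plosive (sonority 2).
/x/→/b/: change +1.
/b/→/g/: change +0.
Minimum = 0.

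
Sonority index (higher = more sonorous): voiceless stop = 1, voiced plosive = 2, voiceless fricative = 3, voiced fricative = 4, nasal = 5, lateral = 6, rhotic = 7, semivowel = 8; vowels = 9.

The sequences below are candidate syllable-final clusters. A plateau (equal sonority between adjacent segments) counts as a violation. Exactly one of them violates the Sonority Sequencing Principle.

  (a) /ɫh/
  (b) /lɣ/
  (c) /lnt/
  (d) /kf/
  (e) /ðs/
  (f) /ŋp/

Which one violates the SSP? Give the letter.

(a) /ɫh/: profile 6-3 — obeys.
(b) /lɣ/: profile 6-4 — obeys.
(c) /lnt/: profile 6-5-1 — obeys.
(d) /kf/: profile 1-3 — violates.
(e) /ðs/: profile 4-3 — obeys.
(f) /ŋp/: profile 5-1 — obeys.

d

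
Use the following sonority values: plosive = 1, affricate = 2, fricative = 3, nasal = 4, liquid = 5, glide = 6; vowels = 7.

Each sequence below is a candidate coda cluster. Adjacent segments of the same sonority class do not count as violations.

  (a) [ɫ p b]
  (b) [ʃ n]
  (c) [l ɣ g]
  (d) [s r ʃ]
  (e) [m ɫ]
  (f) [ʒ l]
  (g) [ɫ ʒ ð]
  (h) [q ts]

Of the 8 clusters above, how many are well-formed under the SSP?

3

(a) sonority 5-1-1: well-formed.
(b) sonority 3-4: ill-formed.
(c) sonority 5-3-1: well-formed.
(d) sonority 3-5-3: ill-formed.
(e) sonority 4-5: ill-formed.
(f) sonority 3-5: ill-formed.
(g) sonority 5-3-3: well-formed.
(h) sonority 1-2: ill-formed.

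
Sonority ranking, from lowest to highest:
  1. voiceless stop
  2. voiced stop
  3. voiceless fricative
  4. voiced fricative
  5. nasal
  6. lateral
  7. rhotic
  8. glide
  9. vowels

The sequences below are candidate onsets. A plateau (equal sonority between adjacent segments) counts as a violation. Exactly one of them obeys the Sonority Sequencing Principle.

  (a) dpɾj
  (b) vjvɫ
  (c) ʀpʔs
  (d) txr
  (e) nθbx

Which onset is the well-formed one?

(a) 2-1-7-8 → violates
(b) 4-8-4-6 → violates
(c) 7-1-1-3 → violates
(d) 1-3-7 → obeys
(e) 5-3-2-3 → violates

d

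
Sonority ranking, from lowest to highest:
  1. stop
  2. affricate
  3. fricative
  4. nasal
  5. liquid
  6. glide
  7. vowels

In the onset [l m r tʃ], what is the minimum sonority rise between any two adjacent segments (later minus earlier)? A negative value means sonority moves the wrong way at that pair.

/l/: liquid = 5.
/m/: nasal = 4.
/r/: liquid = 5.
/tʃ/: affricate = 2.
/l/→/m/: change -1.
/m/→/r/: change +1.
/r/→/tʃ/: change -3.
Minimum = -3.

-3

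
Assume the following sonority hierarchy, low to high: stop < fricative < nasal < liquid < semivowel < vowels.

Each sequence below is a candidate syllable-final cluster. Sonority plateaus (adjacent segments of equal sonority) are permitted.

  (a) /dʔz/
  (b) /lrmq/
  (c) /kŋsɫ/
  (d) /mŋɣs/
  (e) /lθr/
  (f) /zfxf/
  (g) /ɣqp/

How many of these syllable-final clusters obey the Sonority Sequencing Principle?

(a) 1-1-2 → violates
(b) 4-4-3-1 → obeys
(c) 1-3-2-4 → violates
(d) 3-3-2-2 → obeys
(e) 4-2-4 → violates
(f) 2-2-2-2 → obeys
(g) 2-1-1 → obeys

4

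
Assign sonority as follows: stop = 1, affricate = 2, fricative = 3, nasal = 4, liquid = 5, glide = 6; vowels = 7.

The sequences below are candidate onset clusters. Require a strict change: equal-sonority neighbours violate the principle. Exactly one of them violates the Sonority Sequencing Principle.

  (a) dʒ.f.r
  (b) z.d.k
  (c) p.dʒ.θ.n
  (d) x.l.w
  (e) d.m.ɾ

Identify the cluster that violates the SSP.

(a) dʒ.f.r: profile 2-3-5 — obeys.
(b) z.d.k: profile 3-1-1 — violates.
(c) p.dʒ.θ.n: profile 1-2-3-4 — obeys.
(d) x.l.w: profile 3-5-6 — obeys.
(e) d.m.ɾ: profile 1-4-5 — obeys.

b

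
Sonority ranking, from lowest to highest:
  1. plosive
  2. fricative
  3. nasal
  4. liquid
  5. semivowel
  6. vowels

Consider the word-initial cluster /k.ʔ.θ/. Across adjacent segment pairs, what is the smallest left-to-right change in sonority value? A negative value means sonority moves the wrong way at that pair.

/k/ is a plosive (sonority 1).
/ʔ/ is a plosive (sonority 1).
/θ/ is a fricative (sonority 2).
/k/→/ʔ/: change +0.
/ʔ/→/θ/: change +1.
Minimum = 0.

0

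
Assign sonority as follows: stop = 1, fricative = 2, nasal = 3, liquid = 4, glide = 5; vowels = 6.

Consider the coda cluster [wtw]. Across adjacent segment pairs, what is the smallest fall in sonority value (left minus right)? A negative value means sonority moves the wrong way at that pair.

/w/ is a glide (sonority 5).
/t/ is a stop (sonority 1).
/w/ is a glide (sonority 5).
/w/→/t/: change +4.
/t/→/w/: change -4.
Minimum = -4.

-4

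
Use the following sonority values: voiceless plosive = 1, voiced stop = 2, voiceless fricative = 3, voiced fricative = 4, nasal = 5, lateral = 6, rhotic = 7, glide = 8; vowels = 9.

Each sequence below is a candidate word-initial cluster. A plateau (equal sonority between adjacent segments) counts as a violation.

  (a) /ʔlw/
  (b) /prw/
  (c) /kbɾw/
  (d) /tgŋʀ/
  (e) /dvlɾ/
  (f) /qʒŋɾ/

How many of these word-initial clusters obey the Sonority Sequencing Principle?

(a) 1-6-8 → obeys
(b) 1-7-8 → obeys
(c) 1-2-7-8 → obeys
(d) 1-2-5-7 → obeys
(e) 2-4-6-7 → obeys
(f) 1-4-5-7 → obeys

6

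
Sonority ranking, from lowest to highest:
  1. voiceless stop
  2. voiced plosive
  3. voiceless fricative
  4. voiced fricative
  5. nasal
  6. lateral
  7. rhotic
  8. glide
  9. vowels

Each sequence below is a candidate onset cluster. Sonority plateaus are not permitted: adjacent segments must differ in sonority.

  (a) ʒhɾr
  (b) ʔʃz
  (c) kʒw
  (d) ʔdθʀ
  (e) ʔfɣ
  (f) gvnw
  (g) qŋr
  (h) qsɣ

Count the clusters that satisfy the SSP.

7

(a) 4-3-7-7 → violates
(b) 1-3-4 → obeys
(c) 1-4-8 → obeys
(d) 1-2-3-7 → obeys
(e) 1-3-4 → obeys
(f) 2-4-5-8 → obeys
(g) 1-5-7 → obeys
(h) 1-3-4 → obeys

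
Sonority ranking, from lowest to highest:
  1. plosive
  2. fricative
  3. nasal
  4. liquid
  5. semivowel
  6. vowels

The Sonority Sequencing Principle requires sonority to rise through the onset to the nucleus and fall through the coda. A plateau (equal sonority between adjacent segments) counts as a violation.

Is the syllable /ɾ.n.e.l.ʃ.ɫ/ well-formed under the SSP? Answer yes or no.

no

Onset: /ɾ/ is a liquid (sonority 4), /n/ is a nasal (sonority 3); then the nucleus /e/ (sonority 6).
Onset profile 4-3-6 — does not strictly rise throughout.
Coda: /l/ is a liquid (sonority 4), /ʃ/ is a fricative (sonority 2), /ɫ/ is a liquid (sonority 4).
Coda profile 6-4-2-4 — does not strictly fall throughout.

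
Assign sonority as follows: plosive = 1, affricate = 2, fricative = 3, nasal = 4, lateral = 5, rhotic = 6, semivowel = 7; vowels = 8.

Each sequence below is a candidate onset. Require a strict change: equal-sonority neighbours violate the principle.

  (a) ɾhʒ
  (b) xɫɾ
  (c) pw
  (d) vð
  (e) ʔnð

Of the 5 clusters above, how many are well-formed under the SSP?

2

(a) 6-3-3 → violates
(b) 3-5-6 → obeys
(c) 1-7 → obeys
(d) 3-3 → violates
(e) 1-4-3 → violates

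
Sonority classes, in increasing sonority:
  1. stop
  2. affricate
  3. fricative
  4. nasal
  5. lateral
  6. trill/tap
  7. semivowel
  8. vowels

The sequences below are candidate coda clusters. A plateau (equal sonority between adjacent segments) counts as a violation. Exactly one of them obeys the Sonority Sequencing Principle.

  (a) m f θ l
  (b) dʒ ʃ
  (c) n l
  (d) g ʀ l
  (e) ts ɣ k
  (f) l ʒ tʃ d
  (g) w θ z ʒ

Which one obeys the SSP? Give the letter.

(a) m f θ l: profile 4-3-3-5 — violates.
(b) dʒ ʃ: profile 2-3 — violates.
(c) n l: profile 4-5 — violates.
(d) g ʀ l: profile 1-6-5 — violates.
(e) ts ɣ k: profile 2-3-1 — violates.
(f) l ʒ tʃ d: profile 5-3-2-1 — obeys.
(g) w θ z ʒ: profile 7-3-3-3 — violates.

f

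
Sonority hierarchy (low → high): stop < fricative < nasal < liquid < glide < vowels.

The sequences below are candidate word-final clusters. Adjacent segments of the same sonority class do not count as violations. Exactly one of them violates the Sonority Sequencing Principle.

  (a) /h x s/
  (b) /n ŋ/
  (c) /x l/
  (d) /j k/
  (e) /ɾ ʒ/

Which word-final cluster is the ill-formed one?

c

(a) /h x s/: profile 2-2-2 — obeys.
(b) /n ŋ/: profile 3-3 — obeys.
(c) /x l/: profile 2-4 — violates.
(d) /j k/: profile 5-1 — obeys.
(e) /ɾ ʒ/: profile 4-2 — obeys.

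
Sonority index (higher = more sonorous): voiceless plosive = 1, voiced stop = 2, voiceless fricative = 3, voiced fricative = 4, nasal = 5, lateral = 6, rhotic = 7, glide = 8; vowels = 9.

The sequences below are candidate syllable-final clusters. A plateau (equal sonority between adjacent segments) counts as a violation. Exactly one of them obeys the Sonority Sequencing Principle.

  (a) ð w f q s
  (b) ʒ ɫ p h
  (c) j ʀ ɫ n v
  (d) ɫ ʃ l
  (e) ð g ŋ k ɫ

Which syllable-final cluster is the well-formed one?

(a) ð w f q s: profile 4-8-3-1-3 — violates.
(b) ʒ ɫ p h: profile 4-6-1-3 — violates.
(c) j ʀ ɫ n v: profile 8-7-6-5-4 — obeys.
(d) ɫ ʃ l: profile 6-3-6 — violates.
(e) ð g ŋ k ɫ: profile 4-2-5-1-6 — violates.

c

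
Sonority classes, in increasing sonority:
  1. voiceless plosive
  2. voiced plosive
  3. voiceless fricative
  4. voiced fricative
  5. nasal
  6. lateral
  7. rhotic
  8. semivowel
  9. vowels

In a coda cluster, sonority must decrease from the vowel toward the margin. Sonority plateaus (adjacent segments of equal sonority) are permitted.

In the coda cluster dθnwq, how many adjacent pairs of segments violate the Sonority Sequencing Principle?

/d/ is a voiced plosive (sonority 2).
/θ/ is a voiceless fricative (sonority 3).
/n/ is a nasal (sonority 5).
/w/ is a semivowel (sonority 8).
/q/ is a voiceless plosive (sonority 1).
/d/→/θ/: 2→3 (does not fall) — violation.
/θ/→/n/: 3→5 (does not fall) — violation.
/n/→/w/: 5→8 (does not fall) — violation.
/w/→/q/: 8→1 (falls) — ok.

3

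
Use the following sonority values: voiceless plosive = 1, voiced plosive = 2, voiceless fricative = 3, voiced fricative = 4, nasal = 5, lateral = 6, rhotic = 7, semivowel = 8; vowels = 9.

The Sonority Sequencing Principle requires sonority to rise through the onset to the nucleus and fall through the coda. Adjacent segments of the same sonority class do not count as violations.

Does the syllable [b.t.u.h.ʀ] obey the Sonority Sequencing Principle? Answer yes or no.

no

Onset: /b/ is a voiced plosive (sonority 2), /t/ is a voiceless plosive (sonority 1); then the nucleus /u/ (sonority 9).
Onset profile 2-1-9 — does not rise throughout.
Coda: /h/ is a voiceless fricative (sonority 3), /ʀ/ is a rhotic (sonority 7).
Coda profile 9-3-7 — does not fall throughout.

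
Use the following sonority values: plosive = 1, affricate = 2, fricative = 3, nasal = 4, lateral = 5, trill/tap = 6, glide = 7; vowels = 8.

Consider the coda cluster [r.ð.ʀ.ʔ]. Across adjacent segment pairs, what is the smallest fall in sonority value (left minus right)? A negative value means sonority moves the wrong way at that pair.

/r/ — trill/tap, sonority 6.
/ð/ — fricative, sonority 3.
/ʀ/ — trill/tap, sonority 6.
/ʔ/ — plosive, sonority 1.
/r/→/ð/: change +3.
/ð/→/ʀ/: change -3.
/ʀ/→/ʔ/: change +5.
Minimum = -3.

-3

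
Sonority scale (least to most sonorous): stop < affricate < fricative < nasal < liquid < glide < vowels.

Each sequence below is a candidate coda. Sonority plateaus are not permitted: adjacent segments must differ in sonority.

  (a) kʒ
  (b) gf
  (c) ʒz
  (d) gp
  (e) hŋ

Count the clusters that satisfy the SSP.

(a) 1-3 → violates
(b) 1-3 → violates
(c) 3-3 → violates
(d) 1-1 → violates
(e) 3-4 → violates

0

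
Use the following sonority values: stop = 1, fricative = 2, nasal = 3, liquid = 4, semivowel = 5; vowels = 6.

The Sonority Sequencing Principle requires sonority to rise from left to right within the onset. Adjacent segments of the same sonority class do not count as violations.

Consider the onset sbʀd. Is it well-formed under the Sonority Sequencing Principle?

/s/ is a fricative (sonority 2).
/b/ is a stop (sonority 1).
/ʀ/ is a liquid (sonority 4).
/d/ is a stop (sonority 1).
The profile is 2-1-4-1. Between /s/ (2) and /b/ (1) sonority does not rise, so the cluster violates the SSP.

no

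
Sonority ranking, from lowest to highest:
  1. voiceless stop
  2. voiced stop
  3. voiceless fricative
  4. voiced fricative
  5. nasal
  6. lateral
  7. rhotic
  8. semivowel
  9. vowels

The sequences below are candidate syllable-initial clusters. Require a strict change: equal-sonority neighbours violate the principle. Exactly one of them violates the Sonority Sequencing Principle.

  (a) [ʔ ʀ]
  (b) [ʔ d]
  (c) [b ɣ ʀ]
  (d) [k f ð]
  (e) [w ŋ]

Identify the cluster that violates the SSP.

e

(a) sonority 1-7: well-formed.
(b) sonority 1-2: well-formed.
(c) sonority 2-4-7: well-formed.
(d) sonority 1-3-4: well-formed.
(e) sonority 8-5: ill-formed.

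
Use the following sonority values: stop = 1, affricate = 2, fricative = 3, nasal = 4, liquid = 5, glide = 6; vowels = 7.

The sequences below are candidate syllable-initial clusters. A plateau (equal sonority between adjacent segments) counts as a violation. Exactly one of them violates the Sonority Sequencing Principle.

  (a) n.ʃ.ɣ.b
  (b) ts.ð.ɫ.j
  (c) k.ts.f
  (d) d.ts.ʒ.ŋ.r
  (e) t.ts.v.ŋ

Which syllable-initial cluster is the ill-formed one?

(a) sonority 4-3-3-1: ill-formed.
(b) sonority 2-3-5-6: well-formed.
(c) sonority 1-2-3: well-formed.
(d) sonority 1-2-3-4-5: well-formed.
(e) sonority 1-2-3-4: well-formed.

a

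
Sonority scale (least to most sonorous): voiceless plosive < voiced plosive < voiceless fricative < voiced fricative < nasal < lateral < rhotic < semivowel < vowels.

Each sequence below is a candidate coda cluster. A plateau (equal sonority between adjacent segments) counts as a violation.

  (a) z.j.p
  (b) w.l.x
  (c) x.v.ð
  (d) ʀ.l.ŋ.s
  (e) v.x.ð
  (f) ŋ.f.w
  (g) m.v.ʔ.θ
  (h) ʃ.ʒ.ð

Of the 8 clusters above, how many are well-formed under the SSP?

(a) sonority 4-8-1: ill-formed.
(b) sonority 8-6-3: well-formed.
(c) sonority 3-4-4: ill-formed.
(d) sonority 7-6-5-3: well-formed.
(e) sonority 4-3-4: ill-formed.
(f) sonority 5-3-8: ill-formed.
(g) sonority 5-4-1-3: ill-formed.
(h) sonority 3-4-4: ill-formed.

2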